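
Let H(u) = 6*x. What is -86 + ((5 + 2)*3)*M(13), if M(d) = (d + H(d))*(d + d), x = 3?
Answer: 16840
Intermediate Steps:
H(u) = 18 (H(u) = 6*3 = 18)
M(d) = 2*d*(18 + d) (M(d) = (d + 18)*(d + d) = (18 + d)*(2*d) = 2*d*(18 + d))
-86 + ((5 + 2)*3)*M(13) = -86 + ((5 + 2)*3)*(2*13*(18 + 13)) = -86 + (7*3)*(2*13*31) = -86 + 21*806 = -86 + 16926 = 16840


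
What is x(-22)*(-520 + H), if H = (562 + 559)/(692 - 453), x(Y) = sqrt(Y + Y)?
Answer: -246318*I*sqrt(11)/239 ≈ -3418.2*I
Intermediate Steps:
x(Y) = sqrt(2)*sqrt(Y) (x(Y) = sqrt(2*Y) = sqrt(2)*sqrt(Y))
H = 1121/239 ≈ 4.6904
x(-22)*(-520 + H) = (sqrt(2)*sqrt(-22))*(-520 + 1121/239) = (sqrt(2)*(I*sqrt(22)))*(-123159/239) = (2*I*sqrt(11))*(-123159/239) = -246318*I*sqrt(11)/239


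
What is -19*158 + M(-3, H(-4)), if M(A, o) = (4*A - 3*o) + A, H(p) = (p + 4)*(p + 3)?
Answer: -3017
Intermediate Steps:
H(p) = (3 + p)*(4 + p) (H(p) = (4 + p)*(3 + p) = (3 + p)*(4 + p))
M(A, o) = -3*o + 5*A (M(A, o) = (-3*o + 4*A) + A = -3*o + 5*A)
-19*158 + M(-3, H(-4)) = -19*158 + (-3*(12 + (-4)**2 + 7*(-4)) + 5*(-3)) = -3002 + (-3*(12 + 16 - 28) - 15) = -3002 + (-3*0 - 15) = -3002 + (0 - 15) = -3002 - 15 = -3017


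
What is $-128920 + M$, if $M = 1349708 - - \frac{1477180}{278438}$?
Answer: $\frac{169957623162}{139219} \approx 1.2208 \cdot 10^{6}$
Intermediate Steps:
$M = \frac{187905736642}{139219}$ ($M = 1349708 - \left(-1477180\right) \frac{1}{278438} = 1349708 - - \frac{738590}{139219} = 1349708 + \frac{738590}{139219} = \frac{187905736642}{139219} \approx 1.3497 \cdot 10^{6}$)
$-128920 + M = -128920 + \frac{187905736642}{139219} = \frac{169957623162}{139219}$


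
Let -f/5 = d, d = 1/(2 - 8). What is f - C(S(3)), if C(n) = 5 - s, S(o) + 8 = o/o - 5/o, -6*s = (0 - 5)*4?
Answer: -5/6 ≈ -0.83333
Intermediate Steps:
s = 10/3 (s = -(0 - 5)*4/6 = -(-5)*4/6 = -1/6*(-20) = 10/3 ≈ 3.3333)
S(o) = -7 - 5/o (S(o) = -8 + (o/o - 5/o) = -8 + (1 - 5/o) = -7 - 5/o)
C(n) = 5/3 (C(n) = 5 - 1*10/3 = 5 - 10/3 = 5/3)
d = -1/6 (d = 1/(-6) = -1/6 ≈ -0.16667)
f = 5/6 (f = -5*(-1/6) = 5/6 ≈ 0.83333)
f - C(S(3)) = 5/6 - 1*5/3 = 5/6 - 5/3 = -5/6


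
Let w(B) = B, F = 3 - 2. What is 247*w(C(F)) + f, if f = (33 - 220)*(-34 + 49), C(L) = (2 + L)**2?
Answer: -582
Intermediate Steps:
F = 1
f = -2805 (f = -187*15 = -2805)
247*w(C(F)) + f = 247*(2 + 1)**2 - 2805 = 247*3**2 - 2805 = 247*9 - 2805 = 2223 - 2805 = -582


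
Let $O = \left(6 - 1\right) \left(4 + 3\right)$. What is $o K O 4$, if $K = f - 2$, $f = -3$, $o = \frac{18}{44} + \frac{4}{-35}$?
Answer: $- \frac{2270}{11} \approx -206.36$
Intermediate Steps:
$o = \frac{227}{770}$ ($o = 18 \cdot \frac{1}{44} + 4 \left(- \frac{1}{35}\right) = \frac{9}{22} - \frac{4}{35} = \frac{227}{770} \approx 0.29481$)
$O = 35$ ($O = 5 \cdot 7 = 35$)
$K = -5$ ($K = -3 - 2 = -5$)
$o K O 4 = \frac{227 \left(-5\right) 35 \cdot 4}{770} = \frac{227 \left(\left(-175\right) 4\right)}{770} = \frac{227}{770} \left(-700\right) = - \frac{2270}{11}$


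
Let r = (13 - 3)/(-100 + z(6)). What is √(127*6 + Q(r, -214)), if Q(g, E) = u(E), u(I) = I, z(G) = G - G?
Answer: 2*√137 ≈ 23.409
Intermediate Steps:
z(G) = 0
r = -⅒ (r = (13 - 3)/(-100 + 0) = 10/(-100) = 10*(-1/100) = -⅒ ≈ -0.10000)
Q(g, E) = E
√(127*6 + Q(r, -214)) = √(127*6 - 214) = √(762 - 214) = √548 = 2*√137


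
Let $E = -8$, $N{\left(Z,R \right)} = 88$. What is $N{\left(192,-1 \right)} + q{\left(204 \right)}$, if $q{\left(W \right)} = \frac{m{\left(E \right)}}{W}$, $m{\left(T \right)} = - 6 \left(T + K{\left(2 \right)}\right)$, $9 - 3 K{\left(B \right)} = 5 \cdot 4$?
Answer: $\frac{9011}{102} \approx 88.343$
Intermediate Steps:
$K{\left(B \right)} = - \frac{11}{3}$ ($K{\left(B \right)} = 3 - \frac{5 \cdot 4}{3} = 3 - \frac{20}{3} = - \frac{11}{3}$)
$m{\left(T \right)} = 22 - 6 T$ ($m{\left(T \right)} = - 6 \left(T - \frac{11}{3}\right) = - 6 \left(- \frac{11}{3} + T\right) = 22 - 6 T$)
$q{\left(W \right)} = \frac{70}{W}$ ($q{\left(W \right)} = \frac{22 - -48}{W} = \frac{22 + 48}{W} = \frac{70}{W}$)
$N{\left(192,-1 \right)} + q{\left(204 \right)} = 88 + \frac{70}{204} = 88 + 70 \cdot \frac{1}{204} = 88 + \frac{35}{102} = \frac{9011}{102}$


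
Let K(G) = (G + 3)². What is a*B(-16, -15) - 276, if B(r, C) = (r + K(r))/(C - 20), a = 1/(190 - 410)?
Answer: -2125047/7700 ≈ -275.98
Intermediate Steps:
K(G) = (3 + G)²
a = -1/220 (a = 1/(-220) = -1/220 ≈ -0.0045455)
B(r, C) = (r + (3 + r)²)/(-20 + C) (B(r, C) = (r + (3 + r)²)/(C - 20) = (r + (3 + r)²)/(-20 + C))
a*B(-16, -15) - 276 = -(-16 + (3 - 16)²)/(220*(-20 - 15)) - 276 = -(-16 + (-13)²)/(220*(-35)) - 276 = -(-1)*(-16 + 169)/7700 - 276 = -(-1)*153/7700 - 276 = -1/220*(-153/35) - 276 = 153/7700 - 276 = -2125047/7700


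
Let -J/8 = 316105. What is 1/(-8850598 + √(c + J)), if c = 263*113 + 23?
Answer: -4425299/39166543728351 - 7*I*√51002/78333087456702 ≈ -1.1299e-7 - 2.0181e-11*I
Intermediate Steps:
J = -2528840 (J = -8*316105 = -2528840)
c = 29742 (c = 29719 + 23 = 29742)
1/(-8850598 + √(c + J)) = 1/(-8850598 + √(29742 - 2528840)) = 1/(-8850598 + √(-2499098)) = 1/(-8850598 + 7*I*√51002)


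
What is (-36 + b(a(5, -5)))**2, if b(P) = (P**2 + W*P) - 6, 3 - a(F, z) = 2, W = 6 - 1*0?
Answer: 1225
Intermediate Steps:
W = 6 (W = 6 + 0 = 6)
a(F, z) = 1 (a(F, z) = 3 - 1*2 = 3 - 2 = 1)
b(P) = -6 + P**2 + 6*P (b(P) = (P**2 + 6*P) - 6 = -6 + P**2 + 6*P)
(-36 + b(a(5, -5)))**2 = (-36 + (-6 + 1**2 + 6*1))**2 = (-36 + (-6 + 1 + 6))**2 = (-36 + 1)**2 = (-35)**2 = 1225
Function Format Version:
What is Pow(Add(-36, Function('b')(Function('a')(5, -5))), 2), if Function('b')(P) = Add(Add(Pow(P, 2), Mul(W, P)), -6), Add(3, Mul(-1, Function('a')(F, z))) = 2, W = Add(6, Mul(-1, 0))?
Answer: 1225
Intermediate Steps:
W = 6 (W = Add(6, 0) = 6)
Function('a')(F, z) = 1 (Function('a')(F, z) = Add(3, Mul(-1, 2)) = Add(3, -2) = 1)
Function('b')(P) = Add(-6, Pow(P, 2), Mul(6, P)) (Function('b')(P) = Add(Add(Pow(P, 2), Mul(6, P)), -6) = Add(-6, Pow(P, 2), Mul(6, P)))
Pow(Add(-36, Function('b')(Function('a')(5, -5))), 2) = Pow(Add(-36, Add(-6, Pow(1, 2), Mul(6, 1))), 2) = Pow(Add(-36, Add(-6, 1, 6)), 2) = Pow(Add(-36, 1), 2) = Pow(-35, 2) = 1225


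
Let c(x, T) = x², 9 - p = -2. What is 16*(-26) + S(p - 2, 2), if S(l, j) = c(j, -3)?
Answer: -412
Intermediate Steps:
p = 11 (p = 9 - 1*(-2) = 9 + 2 = 11)
S(l, j) = j²
16*(-26) + S(p - 2, 2) = 16*(-26) + 2² = -416 + 4 = -412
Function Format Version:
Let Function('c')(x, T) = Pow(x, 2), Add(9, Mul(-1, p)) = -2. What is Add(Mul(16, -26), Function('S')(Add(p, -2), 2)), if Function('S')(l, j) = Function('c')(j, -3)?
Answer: -412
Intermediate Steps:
p = 11 (p = Add(9, Mul(-1, -2)) = Add(9, 2) = 11)
Function('S')(l, j) = Pow(j, 2)
Add(Mul(16, -26), Function('S')(Add(p, -2), 2)) = Add(Mul(16, -26), Pow(2, 2)) = Add(-416, 4) = -412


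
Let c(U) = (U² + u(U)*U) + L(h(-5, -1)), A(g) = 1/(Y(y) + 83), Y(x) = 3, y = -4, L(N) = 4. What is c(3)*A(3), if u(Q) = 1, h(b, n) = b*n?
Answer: 8/43 ≈ 0.18605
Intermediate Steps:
A(g) = 1/86 (A(g) = 1/(3 + 83) = 1/86)
c(U) = 4 + U + U² (c(U) = (U² + 1*U) + 4 = (U² + U) + 4 = (U + U²) + 4 = 4 + U + U²)
c(3)*A(3) = (4 + 3 + 3²)*(1/86) = (4 + 3 + 9)*(1/86) = 16*(1/86) = 8/43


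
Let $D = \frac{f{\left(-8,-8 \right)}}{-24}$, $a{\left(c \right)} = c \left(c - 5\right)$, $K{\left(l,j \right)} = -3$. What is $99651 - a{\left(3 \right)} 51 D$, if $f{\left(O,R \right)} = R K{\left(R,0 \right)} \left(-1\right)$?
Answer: $99957$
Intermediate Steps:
$f{\left(O,R \right)} = 3 R$ ($f{\left(O,R \right)} = R \left(-3\right) \left(-1\right) = - 3 R \left(-1\right) = 3 R$)
$a{\left(c \right)} = c \left(-5 + c\right)$
$D = 1$ ($D = \frac{3 \left(-8\right)}{-24} = \left(-24\right) \left(- \frac{1}{24}\right) = 1$)
$99651 - a{\left(3 \right)} 51 D = 99651 - 3 \left(-5 + 3\right) 51 \cdot 1 = 99651 - 3 \left(-2\right) 51 \cdot 1 = 99651 - \left(-6\right) 51 \cdot 1 = 99651 - \left(-306\right) 1 = 99651 - -306 = 99651 + 306 = 99957$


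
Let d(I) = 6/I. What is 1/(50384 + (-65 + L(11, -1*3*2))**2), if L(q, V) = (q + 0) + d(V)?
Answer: 1/53409 ≈ 1.8723e-5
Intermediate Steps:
L(q, V) = q + 6/V (L(q, V) = (q + 0) + 6/V = q + 6/V)
1/(50384 + (-65 + L(11, -1*3*2))**2) = 1/(50384 + (-65 + (11 + 6/((-1*3*2))))**2) = 1/(50384 + (-65 + (11 + 6/((-3*2))))**2) = 1/(50384 + (-65 + (11 + 6/(-6)))**2) = 1/(50384 + (-65 + (11 + 6*(-1/6)))**2) = 1/(50384 + (-65 + (11 - 1))**2) = 1/(50384 + (-65 + 10)**2) = 1/(50384 + (-55)**2) = 1/(50384 + 3025) = 1/53409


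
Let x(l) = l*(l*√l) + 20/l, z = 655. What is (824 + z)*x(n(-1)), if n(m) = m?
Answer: -29580 + 1479*I ≈ -29580.0 + 1479.0*I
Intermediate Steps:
x(l) = l^(5/2) + 20/l (x(l) = l*l^(3/2) + 20/l = l^(5/2) + 20/l)
(824 + z)*x(n(-1)) = (824 + 655)*((20 + (-1)^(7/2))/(-1)) = 1479*(-(20 - I)) = 1479*(-20 + I) = -29580 + 1479*I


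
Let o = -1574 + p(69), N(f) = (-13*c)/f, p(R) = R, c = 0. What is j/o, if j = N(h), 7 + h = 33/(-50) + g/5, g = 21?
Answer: 0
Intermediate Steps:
h = -173/50 (h = -7 + (33/(-50) + 21/5) = -7 + (33*(-1/50) + 21*(1/5)) = -7 + (-33/50 + 21/5) = -7 + 177/50 = -173/50 ≈ -3.4600)
N(f) = 0 (N(f) = (-13*0)/f = 0/f = 0)
o = -1505 (o = -1574 + 69 = -1505)
j = 0
j/o = 0/(-1505) = 0*(-1/1505) = 0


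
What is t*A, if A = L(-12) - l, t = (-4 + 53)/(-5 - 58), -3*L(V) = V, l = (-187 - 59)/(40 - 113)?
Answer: -322/657 ≈ -0.49011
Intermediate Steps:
l = 246/73 (l = -246/(-73) = -246*(-1/73) = 246/73 ≈ 3.3699)
L(V) = -V/3
t = -7/9 (t = 49/(-63) = 49*(-1/63) = -7/9 ≈ -0.77778)
A = 46/73 (A = -1/3*(-12) - 1*246/73 = 4 - 246/73 = 46/73 ≈ 0.63014)
t*A = -7/9*46/73 = -322/657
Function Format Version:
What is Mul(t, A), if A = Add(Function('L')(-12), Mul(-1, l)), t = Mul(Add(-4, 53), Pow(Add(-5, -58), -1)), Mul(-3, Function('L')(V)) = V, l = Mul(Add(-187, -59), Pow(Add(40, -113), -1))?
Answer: Rational(-322, 657) ≈ -0.49011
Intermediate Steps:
l = Rational(246, 73) (l = Mul(-246, Pow(-73, -1)) = Mul(-246, Rational(-1, 73)) = Rational(246, 73) ≈ 3.3699)
Function('L')(V) = Mul(Rational(-1, 3), V)
t = Rational(-7, 9) (t = Mul(49, Pow(-63, -1)) = Mul(49, Rational(-1, 63)) = Rational(-7, 9) ≈ -0.77778)
A = Rational(46, 73) (A = Add(Mul(Rational(-1, 3), -12), Mul(-1, Rational(246, 73))) = Add(4, Rational(-246, 73)) = Rational(46, 73) ≈ 0.63014)
Mul(t, A) = Mul(Rational(-7, 9), Rational(46, 73)) = Rational(-322, 657)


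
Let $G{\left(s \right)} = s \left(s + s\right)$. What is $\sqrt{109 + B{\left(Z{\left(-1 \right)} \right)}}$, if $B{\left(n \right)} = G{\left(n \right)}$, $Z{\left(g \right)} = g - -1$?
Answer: $\sqrt{109} \approx 10.44$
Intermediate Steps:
$Z{\left(g \right)} = 1 + g$ ($Z{\left(g \right)} = g + 1 = 1 + g$)
$G{\left(s \right)} = 2 s^{2}$ ($G{\left(s \right)} = s 2 s = 2 s^{2}$)
$B{\left(n \right)} = 2 n^{2}$
$\sqrt{109 + B{\left(Z{\left(-1 \right)} \right)}} = \sqrt{109 + 2 \left(1 - 1\right)^{2}} = \sqrt{109 + 2 \cdot 0^{2}} = \sqrt{109 + 2 \cdot 0} = \sqrt{109 + 0} = \sqrt{109}$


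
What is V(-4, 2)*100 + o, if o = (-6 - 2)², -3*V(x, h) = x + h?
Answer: 392/3 ≈ 130.67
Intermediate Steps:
V(x, h) = -h/3 - x/3 (V(x, h) = -(x + h)/3 = -(h + x)/3 = -h/3 - x/3)
o = 64 (o = (-8)² = 64)
V(-4, 2)*100 + o = (-⅓*2 - ⅓*(-4))*100 + 64 = (-⅔ + 4/3)*100 + 64 = (⅔)*100 + 64 = 200/3 + 64 = 392/3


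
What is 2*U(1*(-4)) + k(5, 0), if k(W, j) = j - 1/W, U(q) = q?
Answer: -41/5 ≈ -8.2000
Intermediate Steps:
2*U(1*(-4)) + k(5, 0) = 2*(1*(-4)) + (0 - 1/5) = 2*(-4) + (0 - 1*1/5) = -8 + (0 - 1/5) = -8 - 1/5 = -41/5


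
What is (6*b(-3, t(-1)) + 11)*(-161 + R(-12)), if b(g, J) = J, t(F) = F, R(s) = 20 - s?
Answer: -645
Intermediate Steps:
(6*b(-3, t(-1)) + 11)*(-161 + R(-12)) = (6*(-1) + 11)*(-161 + (20 - 1*(-12))) = (-6 + 11)*(-161 + (20 + 12)) = 5*(-161 + 32) = 5*(-129) = -645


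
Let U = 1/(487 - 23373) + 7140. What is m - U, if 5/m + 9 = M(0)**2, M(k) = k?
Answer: -1470768781/205974 ≈ -7140.6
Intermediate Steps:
m = -5/9 (m = 5/(-9 + 0**2) = 5/(-9 + 0) = 5/(-9) = 5*(-1/9) = -5/9 ≈ -0.55556)
U = 163406039/22886 (U = 1/(-22886) + 7140 = -1/22886 + 7140 = 163406039/22886 ≈ 7140.0)
m - U = -5/9 - 1*163406039/22886 = -5/9 - 163406039/22886 = -1470768781/205974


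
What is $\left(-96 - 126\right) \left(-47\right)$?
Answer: $10434$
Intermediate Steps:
$\left(-96 - 126\right) \left(-47\right) = \left(-222\right) \left(-47\right) = 10434$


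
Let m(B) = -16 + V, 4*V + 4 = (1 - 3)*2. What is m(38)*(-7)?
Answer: 126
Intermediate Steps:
V = -2 (V = -1 + ((1 - 3)*2)/4 = -1 + (-2*2)/4 = -1 + (1/4)*(-4) = -1 - 1 = -2)
m(B) = -18 (m(B) = -16 - 2 = -18)
m(38)*(-7) = -18*(-7) = 126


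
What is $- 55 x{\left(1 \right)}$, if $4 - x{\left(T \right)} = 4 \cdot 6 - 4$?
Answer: $880$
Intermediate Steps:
$x{\left(T \right)} = -16$ ($x{\left(T \right)} = 4 - \left(4 \cdot 6 - 4\right) = 4 - \left(24 - 4\right) = 4 - 20 = -16$)
$- 55 x{\left(1 \right)} = \left(-55\right) \left(-16\right) = 880$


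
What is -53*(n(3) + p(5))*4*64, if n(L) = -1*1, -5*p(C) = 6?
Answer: 149248/5 ≈ 29850.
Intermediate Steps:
p(C) = -6/5 (p(C) = -1/5*6 = -6/5)
n(L) = -1
-53*(n(3) + p(5))*4*64 = -53*(-1 - 6/5)*4*64 = -(-583)*4/5*64 = -53*(-44/5)*64 = (2332/5)*64 = 149248/5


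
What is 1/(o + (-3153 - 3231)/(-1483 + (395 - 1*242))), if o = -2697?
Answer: -5/13461 ≈ -0.00037144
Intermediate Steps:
1/(o + (-3153 - 3231)/(-1483 + (395 - 1*242))) = 1/(-2697 + (-3153 - 3231)/(-1483 + (395 - 1*242))) = 1/(-2697 - 6384/(-1483 + (395 - 242))) = 1/(-2697 - 6384/(-1483 + 153)) = 1/(-2697 - 6384/(-1330)) = 1/(-2697 - 6384*(-1/1330)) = 1/(-2697 + 24/5) = 1/(-13461/5) = -5/13461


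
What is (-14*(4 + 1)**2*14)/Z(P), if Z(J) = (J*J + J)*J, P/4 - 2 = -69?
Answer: 1225/4794252 ≈ 0.00025551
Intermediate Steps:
P = -268 (P = 8 + 4*(-69) = 8 - 276 = -268)
Z(J) = J*(J + J**2) (Z(J) = (J**2 + J)*J = (J + J**2)*J = J*(J + J**2))
(-14*(4 + 1)**2*14)/Z(P) = (-14*(4 + 1)**2*14)/(((-268)**2*(1 - 268))) = (-14*5**2*14)/((71824*(-267))) = (-14*25*14)/(-19177008) = -350*14*(-1/19177008) = -4900*(-1/19177008) = 1225/4794252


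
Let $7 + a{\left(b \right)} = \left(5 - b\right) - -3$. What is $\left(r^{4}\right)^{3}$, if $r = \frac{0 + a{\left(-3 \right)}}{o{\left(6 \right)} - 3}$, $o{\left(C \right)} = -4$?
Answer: $\frac{16777216}{13841287201} \approx 0.0012121$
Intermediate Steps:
$a{\left(b \right)} = 1 - b$ ($a{\left(b \right)} = -7 - \left(-8 + b\right) = 1 - b$)
$r = - \frac{4}{7}$ ($r = \frac{0 + \left(1 - -3\right)}{-4 - 3} = \frac{0 + \left(1 + 3\right)}{-7} = \left(0 + 4\right) \left(- \frac{1}{7}\right) = 4 \left(- \frac{1}{7}\right) = - \frac{4}{7} \approx -0.57143$)
$\left(r^{4}\right)^{3} = \left(\left(- \frac{4}{7}\right)^{4}\right)^{3} = \left(\frac{256}{2401}\right)^{3} = \frac{16777216}{13841287201}$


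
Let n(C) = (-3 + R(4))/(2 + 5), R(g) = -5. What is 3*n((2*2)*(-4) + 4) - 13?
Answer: -115/7 ≈ -16.429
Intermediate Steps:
n(C) = -8/7 (n(C) = (-3 - 5)/(2 + 5) = -8/7)
3*n((2*2)*(-4) + 4) - 13 = 3*(-8/7) - 13 = -24/7 - 13 = -115/7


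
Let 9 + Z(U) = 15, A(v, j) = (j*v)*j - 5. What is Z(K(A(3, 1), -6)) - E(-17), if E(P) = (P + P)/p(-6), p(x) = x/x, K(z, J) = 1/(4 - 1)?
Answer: 40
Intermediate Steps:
A(v, j) = -5 + v*j**2 (A(v, j) = v*j**2 - 5 = -5 + v*j**2)
K(z, J) = 1/3
p(x) = 1
Z(U) = 6 (Z(U) = -9 + 15 = 6)
E(P) = 2*P (E(P) = (P + P)/1 = (2*P)*1 = 2*P)
Z(K(A(3, 1), -6)) - E(-17) = 6 - 2*(-17) = 6 - 1*(-34) = 6 + 34 = 40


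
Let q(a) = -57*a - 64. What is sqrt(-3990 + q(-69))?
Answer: 11*I ≈ 11.0*I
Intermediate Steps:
q(a) = -64 - 57*a
sqrt(-3990 + q(-69)) = sqrt(-3990 + (-64 - 57*(-69))) = sqrt(-3990 + (-64 + 3933)) = sqrt(-3990 + 3869) = sqrt(-121) = 11*I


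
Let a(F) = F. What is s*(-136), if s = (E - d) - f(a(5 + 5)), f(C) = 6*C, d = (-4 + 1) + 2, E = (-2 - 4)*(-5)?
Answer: 3944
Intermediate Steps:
E = 30 (E = -6*(-5) = 30)
d = -1 (d = -3 + 2 = -1)
s = -29 (s = (30 - 1*(-1)) - 6*(5 + 5) = (30 + 1) - 6*10 = 31 - 1*60 = 31 - 60 = -29)
s*(-136) = -29*(-136) = 3944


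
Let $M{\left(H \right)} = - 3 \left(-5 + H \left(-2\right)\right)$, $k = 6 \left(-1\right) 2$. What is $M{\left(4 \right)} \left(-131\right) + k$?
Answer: $-5121$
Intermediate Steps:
$k = -12$ ($k = \left(-6\right) 2 = -12$)
$M{\left(H \right)} = 15 + 6 H$ ($M{\left(H \right)} = - 3 \left(-5 - 2 H\right) = 15 + 6 H$)
$M{\left(4 \right)} \left(-131\right) + k = \left(15 + 6 \cdot 4\right) \left(-131\right) - 12 = \left(15 + 24\right) \left(-131\right) - 12 = 39 \left(-131\right) - 12 = -5109 - 12 = -5121$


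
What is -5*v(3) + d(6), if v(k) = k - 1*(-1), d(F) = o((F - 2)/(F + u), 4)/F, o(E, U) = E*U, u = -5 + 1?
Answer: -56/3 ≈ -18.667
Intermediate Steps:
u = -4
d(F) = 4*(-2 + F)/(F*(-4 + F)) (d(F) = (((F - 2)/(F - 4))*4)/F = (((-2 + F)/(-4 + F))*4)/F = (4*(-2 + F)/(-4 + F))/F = 4*(-2 + F)/(F*(-4 + F)))
v(k) = 1 + k (v(k) = k + 1 = 1 + k)
-5*v(3) + d(6) = -5*(1 + 3) + 4*(-2 + 6)/(6*(-4 + 6)) = -5*4 + 4*(⅙)*4/2 = -20 + 4*(⅙)*(½)*4 = -20 + 4/3 = -56/3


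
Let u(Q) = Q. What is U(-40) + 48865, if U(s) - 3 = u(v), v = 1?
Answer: 48869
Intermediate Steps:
U(s) = 4 (U(s) = 3 + 1 = 4)
U(-40) + 48865 = 4 + 48865 = 48869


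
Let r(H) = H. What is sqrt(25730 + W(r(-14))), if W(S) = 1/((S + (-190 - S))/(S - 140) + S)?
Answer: sqrt(24862540279)/983 ≈ 160.41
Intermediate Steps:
W(S) = 1/(S - 190/(-140 + S)) (W(S) = 1/(-190/(-140 + S) + S) = 1/(S - 190/(-140 + S)))
sqrt(25730 + W(r(-14))) = sqrt(25730 + (140 - 1*(-14))/(190 - 1*(-14)**2 + 140*(-14))) = sqrt(25730 + (140 + 14)/(190 - 1*196 - 1960)) = sqrt(25730 + 154/(190 - 196 - 1960)) = sqrt(25730 + 154/(-1966)) = sqrt(25730 - 1/1966*154) = sqrt(25730 - 77/983) = sqrt(25292513/983) = sqrt(24862540279)/983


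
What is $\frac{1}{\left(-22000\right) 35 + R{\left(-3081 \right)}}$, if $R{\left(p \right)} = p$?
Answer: $- \frac{1}{773081} \approx -1.2935 \cdot 10^{-6}$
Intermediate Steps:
$\frac{1}{\left(-22000\right) 35 + R{\left(-3081 \right)}} = \frac{1}{\left(-22000\right) 35 - 3081} = \frac{1}{-770000 - 3081} = \frac{1}{-773081} = - \frac{1}{773081}$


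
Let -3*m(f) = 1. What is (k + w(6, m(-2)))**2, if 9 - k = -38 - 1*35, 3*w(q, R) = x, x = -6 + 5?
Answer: 60025/9 ≈ 6669.4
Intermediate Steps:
m(f) = -1/3 (m(f) = -1/3*1 = -1/3)
x = -1
w(q, R) = -1/3 (w(q, R) = (1/3)*(-1) = -1/3)
k = 82 (k = 9 - (-38 - 1*35) = 9 - (-38 - 35) = 9 - 1*(-73) = 9 + 73 = 82)
(k + w(6, m(-2)))**2 = (82 - 1/3)**2 = (245/3)**2 = 60025/9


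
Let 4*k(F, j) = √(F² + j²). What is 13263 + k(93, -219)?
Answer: 13263 + 3*√6290/4 ≈ 13322.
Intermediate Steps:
k(F, j) = √(F² + j²)/4
13263 + k(93, -219) = 13263 + √(93² + (-219)²)/4 = 13263 + √(8649 + 47961)/4 = 13263 + √56610/4 = 13263 + (3*√6290)/4 = 13263 + 3*√6290/4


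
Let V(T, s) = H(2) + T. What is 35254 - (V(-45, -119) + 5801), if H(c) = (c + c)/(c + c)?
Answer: 29497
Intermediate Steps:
H(c) = 1 (H(c) = (2*c)/((2*c)) = (2*c)*(1/(2*c)) = 1)
V(T, s) = 1 + T
35254 - (V(-45, -119) + 5801) = 35254 - ((1 - 45) + 5801) = 35254 - (-44 + 5801) = 35254 - 1*5757 = 35254 - 5757 = 29497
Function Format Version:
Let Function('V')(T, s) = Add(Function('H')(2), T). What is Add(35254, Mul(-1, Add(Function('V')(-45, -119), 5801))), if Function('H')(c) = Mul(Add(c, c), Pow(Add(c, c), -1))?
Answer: 29497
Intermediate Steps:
Function('H')(c) = 1 (Function('H')(c) = Mul(Mul(2, c), Pow(Mul(2, c), -1)) = Mul(Mul(2, c), Mul(Rational(1, 2), Pow(c, -1))) = 1)
Function('V')(T, s) = Add(1, T)
Add(35254, Mul(-1, Add(Function('V')(-45, -119), 5801))) = Add(35254, Mul(-1, Add(Add(1, -45), 5801))) = Add(35254, Mul(-1, Add(-44, 5801))) = Add(35254, Mul(-1, 5757)) = Add(35254, -5757) = 29497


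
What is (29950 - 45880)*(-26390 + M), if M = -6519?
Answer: 524240370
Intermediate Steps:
(29950 - 45880)*(-26390 + M) = (29950 - 45880)*(-26390 - 6519) = -15930*(-32909) = 524240370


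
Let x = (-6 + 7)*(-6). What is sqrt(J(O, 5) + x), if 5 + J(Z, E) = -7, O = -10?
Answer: 3*I*sqrt(2) ≈ 4.2426*I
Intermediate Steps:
J(Z, E) = -12 (J(Z, E) = -5 - 7 = -12)
x = -6 (x = 1*(-6) = -6)
sqrt(J(O, 5) + x) = sqrt(-12 - 6) = sqrt(-18) = 3*I*sqrt(2)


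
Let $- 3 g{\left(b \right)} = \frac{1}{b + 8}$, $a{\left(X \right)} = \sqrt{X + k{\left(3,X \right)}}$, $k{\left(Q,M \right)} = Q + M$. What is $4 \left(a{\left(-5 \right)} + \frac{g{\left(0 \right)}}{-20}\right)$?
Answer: $\frac{1}{120} + 4 i \sqrt{7} \approx 0.0083333 + 10.583 i$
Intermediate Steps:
$k{\left(Q,M \right)} = M + Q$
$a{\left(X \right)} = \sqrt{3 + 2 X}$ ($a{\left(X \right)} = \sqrt{X + \left(X + 3\right)} = \sqrt{X + \left(3 + X\right)} = \sqrt{3 + 2 X}$)
$g{\left(b \right)} = - \frac{1}{3 \left(8 + b\right)}$ ($g{\left(b \right)} = - \frac{1}{3 \left(b + 8\right)} = - \frac{1}{3 \left(8 + b\right)}$)
$4 \left(a{\left(-5 \right)} + \frac{g{\left(0 \right)}}{-20}\right) = 4 \left(\sqrt{3 + 2 \left(-5\right)} + \frac{\left(-1\right) \frac{1}{24 + 3 \cdot 0}}{-20}\right) = 4 \left(\sqrt{3 - 10} + - \frac{1}{24 + 0} \left(- \frac{1}{20}\right)\right) = 4 \left(\sqrt{-7} + - \frac{1}{24} \left(- \frac{1}{20}\right)\right) = 4 \left(i \sqrt{7} + \left(-1\right) \frac{1}{24} \left(- \frac{1}{20}\right)\right) = 4 \left(i \sqrt{7} - - \frac{1}{480}\right) = 4 \left(i \sqrt{7} + \frac{1}{480}\right) = 4 \left(\frac{1}{480} + i \sqrt{7}\right) = \frac{1}{120} + 4 i \sqrt{7}$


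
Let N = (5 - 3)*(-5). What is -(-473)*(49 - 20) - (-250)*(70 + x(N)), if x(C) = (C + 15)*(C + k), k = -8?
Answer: 8717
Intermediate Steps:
N = -10 (N = 2*(-5) = -10)
x(C) = (-8 + C)*(15 + C) (x(C) = (C + 15)*(C - 8) = (15 + C)*(-8 + C) = (-8 + C)*(15 + C))
-(-473)*(49 - 20) - (-250)*(70 + x(N)) = -(-473)*(49 - 20) - (-250)*(70 + (-120 + (-10)**2 + 7*(-10))) = -(-473)*29 - (-250)*(70 + (-120 + 100 - 70)) = -11*(-1247) - (-250)*(70 - 90) = 13717 - (-250)*(-20) = 13717 - 1*5000 = 13717 - 5000 = 8717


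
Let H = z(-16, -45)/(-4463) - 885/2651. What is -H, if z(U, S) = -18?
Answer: 3902037/11831413 ≈ 0.32980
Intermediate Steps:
H = -3902037/11831413 (H = -18/(-4463) - 885/2651 = -18*(-1/4463) - 885*1/2651 = 18/4463 - 885/2651 = -3902037/11831413 ≈ -0.32980)
-H = -1*(-3902037/11831413) = 3902037/11831413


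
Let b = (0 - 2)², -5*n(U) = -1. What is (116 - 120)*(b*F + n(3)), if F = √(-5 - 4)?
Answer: -⅘ - 48*I ≈ -0.8 - 48.0*I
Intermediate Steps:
n(U) = ⅕ (n(U) = -⅕*(-1) = ⅕)
b = 4 (b = (-2)² = 4)
F = 3*I (F = √(-9) = 3*I ≈ 3.0*I)
(116 - 120)*(b*F + n(3)) = (116 - 120)*(4*(3*I) + ⅕) = -4*(12*I + ⅕) = -4*(⅕ + 12*I) = -⅘ - 48*I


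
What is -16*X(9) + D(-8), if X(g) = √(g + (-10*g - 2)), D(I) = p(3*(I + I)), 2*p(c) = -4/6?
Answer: -⅓ - 16*I*√83 ≈ -0.33333 - 145.77*I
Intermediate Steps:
p(c) = -⅓ (p(c) = (-4/6)/2 = (-4*⅙)/2 = (½)*(-⅔) = -⅓)
D(I) = -⅓
X(g) = √(-2 - 9*g) (X(g) = √(g + (-2 - 10*g)) = √(-2 - 9*g))
-16*X(9) + D(-8) = -16*√(-2 - 9*9) - ⅓ = -16*√(-2 - 81) - ⅓ = -16*I*√83 - ⅓ = -⅓ - 16*I*√83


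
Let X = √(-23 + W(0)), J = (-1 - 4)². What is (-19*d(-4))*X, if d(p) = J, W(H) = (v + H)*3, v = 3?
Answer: -475*I*√14 ≈ -1777.3*I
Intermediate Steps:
W(H) = 9 + 3*H (W(H) = (3 + H)*3 = 9 + 3*H)
J = 25 (J = (-5)² = 25)
d(p) = 25
X = I*√14 (X = √(-23 + (9 + 3*0)) = √(-23 + (9 + 0)) = √(-23 + 9) = √(-14) = I*√14 ≈ 3.7417*I)
(-19*d(-4))*X = (-19*25)*(I*√14) = -475*I*√14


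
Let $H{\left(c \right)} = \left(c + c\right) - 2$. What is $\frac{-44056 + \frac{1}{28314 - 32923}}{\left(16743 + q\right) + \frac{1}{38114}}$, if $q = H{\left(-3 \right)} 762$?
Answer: $- \frac{7739204157970}{1870331089231} \approx -4.1379$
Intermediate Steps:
$H{\left(c \right)} = -2 + 2 c$ ($H{\left(c \right)} = 2 c - 2 = -2 + 2 c$)
$q = -6096$ ($q = \left(-2 + 2 \left(-3\right)\right) 762 = \left(-2 - 6\right) 762 = \left(-8\right) 762 = -6096$)
$\frac{-44056 + \frac{1}{28314 - 32923}}{\left(16743 + q\right) + \frac{1}{38114}} = \frac{-44056 + \frac{1}{28314 - 32923}}{\left(16743 - 6096\right) + \frac{1}{38114}} = \frac{-44056 + \frac{1}{-4609}}{10647 + \frac{1}{38114}} = \frac{-44056 - \frac{1}{4609}}{\frac{405799759}{38114}} = \left(- \frac{203054105}{4609}\right) \frac{38114}{405799759} = - \frac{7739204157970}{1870331089231}$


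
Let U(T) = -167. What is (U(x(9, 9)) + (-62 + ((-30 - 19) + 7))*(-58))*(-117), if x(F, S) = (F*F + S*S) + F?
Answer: -686205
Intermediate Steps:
x(F, S) = F + F² + S² (x(F, S) = (F² + S²) + F = F + F² + S²)
(U(x(9, 9)) + (-62 + ((-30 - 19) + 7))*(-58))*(-117) = (-167 + (-62 + ((-30 - 19) + 7))*(-58))*(-117) = (-167 + (-62 + (-49 + 7))*(-58))*(-117) = (-167 + (-62 - 42)*(-58))*(-117) = (-167 - 104*(-58))*(-117) = (-167 + 6032)*(-117) = 5865*(-117) = -686205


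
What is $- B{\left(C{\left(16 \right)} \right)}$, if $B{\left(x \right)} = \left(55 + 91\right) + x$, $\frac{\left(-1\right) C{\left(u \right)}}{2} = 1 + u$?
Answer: $-112$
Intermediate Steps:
$C{\left(u \right)} = -2 - 2 u$ ($C{\left(u \right)} = - 2 \left(1 + u\right) = -2 - 2 u$)
$B{\left(x \right)} = 146 + x$
$- B{\left(C{\left(16 \right)} \right)} = - (146 - 34) = \left(-1\right) 112 = -112$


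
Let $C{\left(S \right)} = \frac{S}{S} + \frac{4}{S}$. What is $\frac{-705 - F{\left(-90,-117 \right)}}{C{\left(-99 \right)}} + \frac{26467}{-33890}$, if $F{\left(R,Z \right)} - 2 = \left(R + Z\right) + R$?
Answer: $- \frac{275621893}{643910} \approx -428.04$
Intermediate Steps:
$C{\left(S \right)} = 1 + \frac{4}{S}$
$F{\left(R,Z \right)} = 2 + Z + 2 R$ ($F{\left(R,Z \right)} = 2 + \left(\left(R + Z\right) + R\right) = 2 + \left(Z + 2 R\right) = 2 + Z + 2 R$)
$\frac{-705 - F{\left(-90,-117 \right)}}{C{\left(-99 \right)}} + \frac{26467}{-33890} = \frac{-705 - \left(2 - 117 + 2 \left(-90\right)\right)}{\frac{1}{-99} \left(4 - 99\right)} + \frac{26467}{-33890} = \frac{-705 - \left(2 - 117 - 180\right)}{\left(- \frac{1}{99}\right) \left(-95\right)} + 26467 \left(- \frac{1}{33890}\right) = \frac{-705 - -295}{\frac{95}{99}} - \frac{26467}{33890} = \left(-705 + 295\right) \frac{99}{95} - \frac{26467}{33890} = \left(-410\right) \frac{99}{95} - \frac{26467}{33890} = - \frac{8118}{19} - \frac{26467}{33890} = - \frac{275621893}{643910}$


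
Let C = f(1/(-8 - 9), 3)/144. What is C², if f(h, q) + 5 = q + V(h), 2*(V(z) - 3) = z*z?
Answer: 37249/769729536 ≈ 4.8392e-5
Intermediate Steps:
V(z) = 3 + z²/2 (V(z) = 3 + (z*z)/2 = 3 + z²/2)
f(h, q) = -2 + q + h²/2 (f(h, q) = -5 + (q + (3 + h²/2)) = -5 + (3 + q + h²/2) = -2 + q + h²/2)
C = 193/27744 (C = (-2 + 3 + (1/(-8 - 9))²/2)/144 = (-2 + 3 + (1/(-17))²/2)*(1/144) = (-2 + 3 + (-1/17)²/2)*(1/144) = (-2 + 3 + (½)*(1/289))*(1/144) = (-2 + 3 + 1/578)*(1/144) = (579/578)*(1/144) = 193/27744 ≈ 0.0069565)
C² = (193/27744)² = 37249/769729536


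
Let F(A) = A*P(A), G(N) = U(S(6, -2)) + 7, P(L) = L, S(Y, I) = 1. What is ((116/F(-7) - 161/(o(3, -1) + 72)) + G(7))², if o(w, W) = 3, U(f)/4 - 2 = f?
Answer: 4989444496/13505625 ≈ 369.43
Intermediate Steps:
U(f) = 8 + 4*f
G(N) = 19 (G(N) = (8 + 4*1) + 7 = (8 + 4) + 7 = 12 + 7 = 19)
F(A) = A² (F(A) = A*A = A²)
((116/F(-7) - 161/(o(3, -1) + 72)) + G(7))² = ((116/((-7)²) - 161/(3 + 72)) + 19)² = ((116/49 - 161/75) + 19)² = (811/3675 + 19)² = (70636/3675)² = 4989444496/13505625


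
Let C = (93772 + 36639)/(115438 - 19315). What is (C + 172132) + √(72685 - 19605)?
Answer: 16545974647/96123 + 2*√13270 ≈ 1.7236e+5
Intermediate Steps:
C = 130411/96123 ≈ 1.3567
(C + 172132) + √(72685 - 19605) = (130411/96123 + 172132) + √(72685 - 19605) = 16545974647/96123 + √53080 = 16545974647/96123 + 2*√13270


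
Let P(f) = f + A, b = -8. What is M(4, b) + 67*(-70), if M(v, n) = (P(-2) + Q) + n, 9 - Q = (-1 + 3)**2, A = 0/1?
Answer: -4695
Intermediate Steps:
A = 0 (A = 0*1 = 0)
Q = 5 (Q = 9 - (-1 + 3)**2 = 9 - 1*2**2 = 9 - 1*4 = 9 - 4 = 5)
P(f) = f (P(f) = f + 0 = f)
M(v, n) = 3 + n (M(v, n) = (-2 + 5) + n = 3 + n)
M(4, b) + 67*(-70) = (3 - 8) + 67*(-70) = -5 - 4690 = -4695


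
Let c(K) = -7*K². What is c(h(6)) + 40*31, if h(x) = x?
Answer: 988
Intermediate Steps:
c(h(6)) + 40*31 = -7*6² + 40*31 = -7*36 + 1240 = -252 + 1240 = 988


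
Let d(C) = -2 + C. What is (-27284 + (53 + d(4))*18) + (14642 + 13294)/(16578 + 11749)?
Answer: -744802202/28327 ≈ -26293.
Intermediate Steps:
(-27284 + (53 + d(4))*18) + (14642 + 13294)/(16578 + 11749) = (-27284 + (53 + (-2 + 4))*18) + (14642 + 13294)/(16578 + 11749) = (-27284 + (53 + 2)*18) + 27936/28327 = (-27284 + 55*18) + 27936*(1/28327) = (-27284 + 990) + 27936/28327 = -26294 + 27936/28327 = -744802202/28327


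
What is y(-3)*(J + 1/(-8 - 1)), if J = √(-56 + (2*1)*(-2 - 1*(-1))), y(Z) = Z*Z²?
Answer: 3 - 27*I*√58 ≈ 3.0 - 205.63*I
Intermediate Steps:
y(Z) = Z³
J = I*√58 (J = √(-56 + 2*(-2 + 1)) = √(-56 + 2*(-1)) = √(-56 - 2) = √(-58) = I*√58 ≈ 7.6158*I)
y(-3)*(J + 1/(-8 - 1)) = (-3)³*(I*√58 + 1/(-8 - 1)) = -27*(I*√58 + 1/(-9)) = -27*(I*√58 - ⅑) = -27*(-⅑ + I*√58) = 3 - 27*I*√58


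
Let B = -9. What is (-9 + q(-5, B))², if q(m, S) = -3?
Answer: 144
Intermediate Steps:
(-9 + q(-5, B))² = (-9 - 3)² = (-12)² = 144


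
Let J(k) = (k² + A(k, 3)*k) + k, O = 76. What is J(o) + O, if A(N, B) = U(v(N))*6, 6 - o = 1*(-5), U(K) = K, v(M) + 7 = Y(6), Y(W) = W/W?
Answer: -188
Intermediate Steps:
Y(W) = 1
v(M) = -6 (v(M) = -7 + 1 = -6)
o = 11 (o = 6 - (-5) = 6 - 1*(-5) = 6 + 5 = 11)
A(N, B) = -36 (A(N, B) = -6*6 = -36)
J(k) = k² - 35*k (J(k) = (k² - 36*k) + k = k² - 35*k)
J(o) + O = 11*(-35 + 11) + 76 = 11*(-24) + 76 = -264 + 76 = -188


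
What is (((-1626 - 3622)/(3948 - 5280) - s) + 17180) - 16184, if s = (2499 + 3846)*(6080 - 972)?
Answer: -10792283600/333 ≈ -3.2409e+7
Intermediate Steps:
s = 32410260 (s = 6345*5108 = 32410260)
(((-1626 - 3622)/(3948 - 5280) - s) + 17180) - 16184 = (((-1626 - 3622)/(3948 - 5280) - 1*32410260) + 17180) - 16184 = ((-5248/(-1332) - 32410260) + 17180) - 16184 = ((-5248*(-1/1332) - 32410260) + 17180) - 16184 = ((1312/333 - 32410260) + 17180) - 16184 = (-10792615268/333 + 17180) - 16184 = -10786894328/333 - 16184 = -10792283600/333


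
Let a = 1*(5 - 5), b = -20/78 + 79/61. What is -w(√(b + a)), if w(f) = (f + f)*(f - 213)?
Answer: -4942/2379 + 142*√5878509/793 ≈ 432.08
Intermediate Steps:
b = 2471/2379 (b = -20*1/78 + 79*(1/61) = -10/39 + 79/61 = 2471/2379 ≈ 1.0387)
a = 0 (a = 1*0 = 0)
w(f) = 2*f*(-213 + f) (w(f) = (2*f)*(-213 + f) = 2*f*(-213 + f))
-w(√(b + a)) = -2*√(2471/2379 + 0)*(-213 + √(2471/2379 + 0)) = -2*√(2471/2379)*(-213 + √(2471/2379)) = -2*√5878509/2379*(-213 + √5878509/2379) = -2*√5878509*(-213 + √5878509/2379)/2379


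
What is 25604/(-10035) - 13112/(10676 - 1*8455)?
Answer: -188445404/22287735 ≈ -8.4551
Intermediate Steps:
25604/(-10035) - 13112/(10676 - 1*8455) = 25604*(-1/10035) - 13112/(10676 - 8455) = -25604/10035 - 13112/2221 = -188445404/22287735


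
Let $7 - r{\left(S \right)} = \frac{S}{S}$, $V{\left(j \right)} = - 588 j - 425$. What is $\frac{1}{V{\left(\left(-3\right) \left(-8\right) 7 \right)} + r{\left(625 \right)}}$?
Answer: $- \frac{1}{99203} \approx -1.008 \cdot 10^{-5}$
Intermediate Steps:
$V{\left(j \right)} = -425 - 588 j$
$r{\left(S \right)} = 6$ ($r{\left(S \right)} = 7 - \frac{S}{S} = 7 - 1 = 6$)
$\frac{1}{V{\left(\left(-3\right) \left(-8\right) 7 \right)} + r{\left(625 \right)}} = \frac{1}{\left(-425 - 588 \left(-3\right) \left(-8\right) 7\right) + 6} = \frac{1}{\left(-425 - 588 \cdot 24 \cdot 7\right) + 6} = \frac{1}{\left(-425 - 98784\right) + 6} = \frac{1}{-99209 + 6} = \frac{1}{-99203} = - \frac{1}{99203}$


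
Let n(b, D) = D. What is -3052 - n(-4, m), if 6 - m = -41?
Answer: -3099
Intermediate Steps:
m = 47 (m = 6 - 1*(-41) = 6 + 41 = 47)
-3052 - n(-4, m) = -3052 - 1*47 = -3052 - 47 = -3099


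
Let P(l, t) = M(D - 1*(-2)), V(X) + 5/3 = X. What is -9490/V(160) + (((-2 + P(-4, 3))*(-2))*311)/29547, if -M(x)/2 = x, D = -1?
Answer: -168004258/2806965 ≈ -59.853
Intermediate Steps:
V(X) = -5/3 + X
M(x) = -2*x
P(l, t) = -2 (P(l, t) = -2*(-1 - 1*(-2)) = -2*(-1 + 2) = -2*1 = -2)
-9490/V(160) + (((-2 + P(-4, 3))*(-2))*311)/29547 = -9490/(-5/3 + 160) + (((-2 - 2)*(-2))*311)/29547 = -9490/475/3 + (-4*(-2)*311)*(1/29547) = -9490*3/475 + (8*311)*(1/29547) = -5694/95 + 2488*(1/29547) = -5694/95 + 2488/29547 = -168004258/2806965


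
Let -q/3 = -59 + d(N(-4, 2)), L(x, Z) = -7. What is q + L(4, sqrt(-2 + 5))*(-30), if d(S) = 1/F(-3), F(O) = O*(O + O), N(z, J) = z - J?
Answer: 2321/6 ≈ 386.83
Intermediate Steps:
F(O) = 2*O**2 (F(O) = O*(2*O) = 2*O**2)
d(S) = 1/18 (d(S) = 1/(2*(-3)**2) = 1/(2*9) = 1/18)
q = 1061/6 (q = -3*(-59 + 1/18) = -3*(-1061/18) = 1061/6 ≈ 176.83)
q + L(4, sqrt(-2 + 5))*(-30) = 1061/6 - 7*(-30) = 1061/6 + 210 = 2321/6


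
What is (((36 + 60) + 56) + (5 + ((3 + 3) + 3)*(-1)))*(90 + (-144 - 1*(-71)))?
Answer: 2516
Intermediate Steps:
(((36 + 60) + 56) + (5 + ((3 + 3) + 3)*(-1)))*(90 + (-144 - 1*(-71))) = ((96 + 56) + (5 + (6 + 3)*(-1)))*(90 + (-144 + 71)) = (152 + (5 + 9*(-1)))*(90 - 73) = (152 + (5 - 9))*17 = (152 - 4)*17 = 148*17 = 2516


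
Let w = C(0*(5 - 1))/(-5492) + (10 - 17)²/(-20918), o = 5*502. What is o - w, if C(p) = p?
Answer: 52504229/20918 ≈ 2510.0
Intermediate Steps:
o = 2510
w = -49/20918 (w = (0*(5 - 1))/(-5492) + (10 - 17)²/(-20918) = (0*4)*(-1/5492) + (-7)²*(-1/20918) = 0*(-1/5492) + 49*(-1/20918) = 0 - 49/20918 = -49/20918 ≈ -0.0023425)
o - w = 2510 - 1*(-49/20918) = 2510 + 49/20918 = 52504229/20918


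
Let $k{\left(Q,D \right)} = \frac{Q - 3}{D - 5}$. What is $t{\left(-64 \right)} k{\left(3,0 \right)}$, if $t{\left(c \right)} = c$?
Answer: $0$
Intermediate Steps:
$k{\left(Q,D \right)} = \frac{-3 + Q}{-5 + D}$
$t{\left(-64 \right)} k{\left(3,0 \right)} = - 64 \frac{-3 + 3}{-5 + 0} = - 64 \frac{1}{-5} \cdot 0 = - 64 \left(\left(- \frac{1}{5}\right) 0\right) = \left(-64\right) 0 = 0$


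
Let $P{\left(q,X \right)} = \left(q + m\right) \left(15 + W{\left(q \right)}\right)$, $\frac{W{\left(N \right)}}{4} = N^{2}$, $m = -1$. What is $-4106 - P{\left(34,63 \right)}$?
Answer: $-157193$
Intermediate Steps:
$W{\left(N \right)} = 4 N^{2}$
$P{\left(q,X \right)} = \left(-1 + q\right) \left(15 + 4 q^{2}\right)$ ($P{\left(q,X \right)} = \left(q - 1\right) \left(15 + 4 q^{2}\right) = \left(-1 + q\right) \left(15 + 4 q^{2}\right)$)
$-4106 - P{\left(34,63 \right)} = -4106 - \left(-15 - 4 \cdot 34^{2} + 4 \cdot 34^{3} + 15 \cdot 34\right) = -4106 - \left(-15 - 4624 + 4 \cdot 39304 + 510\right) = -4106 - \left(-15 - 4624 + 157216 + 510\right) = -4106 - 153087 = -157193$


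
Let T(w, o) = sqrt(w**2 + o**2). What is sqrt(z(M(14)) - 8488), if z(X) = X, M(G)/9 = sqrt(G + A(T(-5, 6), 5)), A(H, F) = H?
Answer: sqrt(-8488 + 9*sqrt(14 + sqrt(61))) ≈ 91.902*I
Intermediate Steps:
T(w, o) = sqrt(o**2 + w**2)
M(G) = 9*sqrt(G + sqrt(61)) (M(G) = 9*sqrt(G + sqrt(6**2 + (-5)**2)) = 9*sqrt(G + sqrt(36 + 25)) = 9*sqrt(G + sqrt(61)))
sqrt(z(M(14)) - 8488) = sqrt(9*sqrt(14 + sqrt(61)) - 8488) = sqrt(-8488 + 9*sqrt(14 + sqrt(61)))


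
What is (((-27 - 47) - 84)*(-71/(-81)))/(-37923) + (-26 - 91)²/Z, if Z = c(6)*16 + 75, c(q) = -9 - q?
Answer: -14015837579/168946965 ≈ -82.960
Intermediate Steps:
Z = -165 (Z = (-9 - 1*6)*16 + 75 = (-9 - 6)*16 + 75 = -15*16 + 75 = -240 + 75 = -165)
(((-27 - 47) - 84)*(-71/(-81)))/(-37923) + (-26 - 91)²/Z = (((-27 - 47) - 84)*(-71/(-81)))/(-37923) + (-26 - 91)²/(-165) = ((-74 - 84)*(-71*(-1/81)))*(-1/37923) + (-117)²*(-1/165) = -158*71/81*(-1/37923) + 13689*(-1/165) = -11218/81*(-1/37923) - 4563/55 = 11218/3071763 - 4563/55 = -14015837579/168946965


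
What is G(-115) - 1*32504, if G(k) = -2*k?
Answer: -32274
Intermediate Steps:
G(-115) - 1*32504 = -2*(-115) - 1*32504 = 230 - 32504 = -32274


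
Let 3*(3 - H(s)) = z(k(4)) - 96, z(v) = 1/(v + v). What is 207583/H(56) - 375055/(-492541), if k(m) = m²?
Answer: 9816601096433/1654445219 ≈ 5933.5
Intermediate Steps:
z(v) = 1/(2*v)
H(s) = 3359/96 (H(s) = 3 - (1/(2*(4²)) - 96)/3 = 3 - ((½)/16 - 96)/3 = 3 - ((½)*(1/16) - 96)/3 = 3 - (1/32 - 96)/3 = 3 - ⅓*(-3071/32) = 3 + 3071/96 = 3359/96)
207583/H(56) - 375055/(-492541) = 207583/(3359/96) - 375055/(-492541) = 207583*(96/3359) - 375055*(-1/492541) = 19927968/3359 + 375055/492541 = 9816601096433/1654445219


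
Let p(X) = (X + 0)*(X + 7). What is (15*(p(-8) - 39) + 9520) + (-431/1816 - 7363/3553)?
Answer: 58410203089/6452248 ≈ 9052.7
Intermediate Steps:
p(X) = X*(7 + X)
(15*(p(-8) - 39) + 9520) + (-431/1816 - 7363/3553) = (15*(-8*(7 - 8) - 39) + 9520) + (-431/1816 - 7363/3553) = (15*(-8*(-1) - 39) + 9520) + (-431*1/1816 - 7363*1/3553) = (15*(8 - 39) + 9520) + (-431/1816 - 7363/3553) = (15*(-31) + 9520) - 14902551/6452248 = (-465 + 9520) - 14902551/6452248 = 9055 - 14902551/6452248 = 58410203089/6452248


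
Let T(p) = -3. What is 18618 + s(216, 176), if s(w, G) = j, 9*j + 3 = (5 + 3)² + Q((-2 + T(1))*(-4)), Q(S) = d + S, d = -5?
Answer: 167638/9 ≈ 18626.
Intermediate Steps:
Q(S) = -5 + S
j = 76/9 (j = -⅓ + ((5 + 3)² + (-5 + (-2 - 3)*(-4)))/9 = -⅓ + (8² + (-5 - 5*(-4)))/9 = -⅓ + (64 + (-5 + 20))/9 = -⅓ + (64 + 15)/9 = -⅓ + (⅑)*79 = -⅓ + 79/9 = 76/9 ≈ 8.4444)
s(w, G) = 76/9
18618 + s(216, 176) = 18618 + 76/9 = 167638/9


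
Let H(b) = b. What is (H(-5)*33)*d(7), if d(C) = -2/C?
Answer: 330/7 ≈ 47.143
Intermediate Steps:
(H(-5)*33)*d(7) = (-5*33)*(-2/7) = -(-330)/7 = -165*(-2/7) = 330/7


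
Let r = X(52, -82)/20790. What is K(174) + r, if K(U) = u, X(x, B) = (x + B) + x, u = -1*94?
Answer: -88829/945 ≈ -93.999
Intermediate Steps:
u = -94
X(x, B) = B + 2*x (X(x, B) = (B + x) + x = B + 2*x)
K(U) = -94
r = 1/945 (r = (-82 + 2*52)/20790 = (-82 + 104)*(1/20790) = 22*(1/20790) = 1/945 ≈ 0.0010582)
K(174) + r = -94 + 1/945 = -88829/945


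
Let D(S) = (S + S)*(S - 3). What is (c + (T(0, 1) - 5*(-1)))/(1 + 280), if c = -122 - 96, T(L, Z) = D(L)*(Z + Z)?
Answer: -213/281 ≈ -0.75801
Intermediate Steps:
D(S) = 2*S*(-3 + S) (D(S) = (2*S)*(-3 + S) = 2*S*(-3 + S))
T(L, Z) = 4*L*Z*(-3 + L) (T(L, Z) = (2*L*(-3 + L))*(Z + Z) = (2*L*(-3 + L))*(2*Z) = 4*L*Z*(-3 + L))
c = -218
(c + (T(0, 1) - 5*(-1)))/(1 + 280) = (-218 + (4*0*1*(-3 + 0) - 5*(-1)))/(1 + 280) = (-218 + (4*0*1*(-3) + 5))/281 = (-218 + (0 + 5))*(1/281) = (-218 + 5)*(1/281) = -213*1/281 = -213/281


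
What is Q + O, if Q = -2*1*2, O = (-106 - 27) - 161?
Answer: -298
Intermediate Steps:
O = -294 (O = -133 - 161 = -294)
Q = -4 (Q = -2*2 = -4)
Q + O = -4 - 294 = -298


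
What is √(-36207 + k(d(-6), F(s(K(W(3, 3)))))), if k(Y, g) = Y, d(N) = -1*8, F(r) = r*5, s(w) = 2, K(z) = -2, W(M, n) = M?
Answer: I*√36215 ≈ 190.3*I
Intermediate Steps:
F(r) = 5*r
d(N) = -8
√(-36207 + k(d(-6), F(s(K(W(3, 3)))))) = √(-36207 - 8) = √(-36215) = I*√36215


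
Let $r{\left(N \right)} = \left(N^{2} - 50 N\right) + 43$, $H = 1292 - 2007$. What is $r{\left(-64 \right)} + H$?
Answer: $6624$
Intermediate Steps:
$H = -715$
$r{\left(N \right)} = 43 + N^{2} - 50 N$
$r{\left(-64 \right)} + H = \left(43 + \left(-64\right)^{2} - -3200\right) - 715 = \left(43 + 4096 + 3200\right) - 715 = 7339 - 715 = 6624$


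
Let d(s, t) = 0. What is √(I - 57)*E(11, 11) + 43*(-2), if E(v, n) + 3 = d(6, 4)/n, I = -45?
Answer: -86 - 3*I*√102 ≈ -86.0 - 30.299*I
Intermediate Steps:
E(v, n) = -3 (E(v, n) = -3 + 0/n = -3 + 0 = -3)
√(I - 57)*E(11, 11) + 43*(-2) = √(-45 - 57)*(-3) + 43*(-2) = √(-102)*(-3) - 86 = (I*√102)*(-3) - 86 = -3*I*√102 - 86 = -86 - 3*I*√102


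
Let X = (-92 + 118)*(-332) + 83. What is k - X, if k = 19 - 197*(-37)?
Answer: 15857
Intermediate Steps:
k = 7308 (k = 19 + 7289 = 7308)
X = -8549 (X = 26*(-332) + 83 = -8632 + 83 = -8549)
k - X = 7308 - 1*(-8549) = 7308 + 8549 = 15857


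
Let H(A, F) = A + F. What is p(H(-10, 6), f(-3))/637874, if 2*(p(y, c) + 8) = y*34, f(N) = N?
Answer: -38/318937 ≈ -0.00011915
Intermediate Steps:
p(y, c) = -8 + 17*y (p(y, c) = -8 + (y*34)/2 = -8 + (34*y)/2 = -8 + 17*y)
p(H(-10, 6), f(-3))/637874 = (-8 + 17*(-10 + 6))/637874 = (-8 + 17*(-4))*(1/637874) = (-8 - 68)*(1/637874) = -76*1/637874 = -38/318937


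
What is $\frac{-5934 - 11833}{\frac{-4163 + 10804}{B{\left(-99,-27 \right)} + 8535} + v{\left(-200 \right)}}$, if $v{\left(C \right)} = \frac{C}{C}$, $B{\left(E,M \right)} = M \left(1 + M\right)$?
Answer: $- \frac{164113779}{15878} \approx -10336.0$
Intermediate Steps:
$v{\left(C \right)} = 1$
$\frac{-5934 - 11833}{\frac{-4163 + 10804}{B{\left(-99,-27 \right)} + 8535} + v{\left(-200 \right)}} = \frac{-5934 - 11833}{\frac{-4163 + 10804}{- 27 \left(1 - 27\right) + 8535} + 1} = - \frac{17767}{\frac{6641}{\left(-27\right) \left(-26\right) + 8535} + 1} = - \frac{17767}{\frac{6641}{702 + 8535} + 1} = - \frac{17767}{\frac{6641}{9237} + 1} = - \frac{17767}{\frac{15878}{9237}} = \left(-17767\right) \frac{9237}{15878} = - \frac{164113779}{15878}$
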